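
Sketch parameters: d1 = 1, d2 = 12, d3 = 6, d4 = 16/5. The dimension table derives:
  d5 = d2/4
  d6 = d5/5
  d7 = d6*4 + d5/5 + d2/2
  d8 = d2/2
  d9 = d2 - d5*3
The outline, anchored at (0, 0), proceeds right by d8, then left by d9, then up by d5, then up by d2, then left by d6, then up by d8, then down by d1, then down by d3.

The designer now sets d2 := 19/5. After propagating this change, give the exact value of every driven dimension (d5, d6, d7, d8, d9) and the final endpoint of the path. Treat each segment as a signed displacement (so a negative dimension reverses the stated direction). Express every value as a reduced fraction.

Apply edit: d2 := 19/5
  d5 = d2/4 = 19/20
  d6 = d5/5 = 19/100
  d7 = d6*4 + d5/5 + d2/2 = 57/20
  d8 = d2/2 = 19/10
  d9 = d2 - d5*3 = 19/20
Walk from origin (0, 0):
  seg 1: right by d8 = 19/10 → (19/10, 0)
  seg 2: left by d9 = 19/20 → (19/20, 0)
  seg 3: up by d5 = 19/20 → (19/20, 19/20)
  seg 4: up by d2 = 19/5 → (19/20, 19/4)
  seg 5: left by d6 = 19/100 → (19/25, 19/4)
  seg 6: up by d8 = 19/10 → (19/25, 133/20)
  seg 7: down by d1 = 1 → (19/25, 113/20)
  seg 8: down by d3 = 6 → (19/25, -7/20)

d5 = 19/20
d6 = 19/100
d7 = 57/20
d8 = 19/10
d9 = 19/20
endpoint = (19/25, -7/20)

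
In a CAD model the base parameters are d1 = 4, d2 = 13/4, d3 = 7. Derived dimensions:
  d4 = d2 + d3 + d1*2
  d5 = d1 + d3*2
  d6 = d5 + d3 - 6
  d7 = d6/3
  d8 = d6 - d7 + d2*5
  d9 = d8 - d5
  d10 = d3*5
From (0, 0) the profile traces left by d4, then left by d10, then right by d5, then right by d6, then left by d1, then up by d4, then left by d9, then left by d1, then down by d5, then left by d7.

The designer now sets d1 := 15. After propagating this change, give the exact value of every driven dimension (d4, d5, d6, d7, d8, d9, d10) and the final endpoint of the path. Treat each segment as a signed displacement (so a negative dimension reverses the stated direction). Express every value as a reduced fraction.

d4 = 161/4
d5 = 29
d6 = 30
d7 = 10
d8 = 145/4
d9 = 29/4
d10 = 35
endpoint = (-127/2, 45/4)

Apply edit: d1 := 15
  d4 = d2 + d3 + d1*2 = 161/4
  d5 = d1 + d3*2 = 29
  d6 = d5 + d3 - 6 = 30
  d7 = d6/3 = 10
  d8 = d6 - d7 + d2*5 = 145/4
  d9 = d8 - d5 = 29/4
  d10 = d3*5 = 35
Walk from origin (0, 0):
  seg 1: left by d4 = 161/4 → (-161/4, 0)
  seg 2: left by d10 = 35 → (-301/4, 0)
  seg 3: right by d5 = 29 → (-185/4, 0)
  seg 4: right by d6 = 30 → (-65/4, 0)
  seg 5: left by d1 = 15 → (-125/4, 0)
  seg 6: up by d4 = 161/4 → (-125/4, 161/4)
  seg 7: left by d9 = 29/4 → (-77/2, 161/4)
  seg 8: left by d1 = 15 → (-107/2, 161/4)
  seg 9: down by d5 = 29 → (-107/2, 45/4)
  seg 10: left by d7 = 10 → (-127/2, 45/4)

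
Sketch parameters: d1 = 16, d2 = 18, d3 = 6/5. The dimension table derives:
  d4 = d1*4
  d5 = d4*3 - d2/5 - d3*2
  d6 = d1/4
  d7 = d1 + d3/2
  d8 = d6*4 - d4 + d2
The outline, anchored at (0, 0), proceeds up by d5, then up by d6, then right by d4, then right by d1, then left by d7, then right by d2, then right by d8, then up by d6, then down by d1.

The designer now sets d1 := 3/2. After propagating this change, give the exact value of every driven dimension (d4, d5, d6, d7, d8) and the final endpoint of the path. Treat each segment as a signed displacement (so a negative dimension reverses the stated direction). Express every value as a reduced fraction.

Apply edit: d1 := 3/2
  d4 = d1*4 = 6
  d5 = d4*3 - d2/5 - d3*2 = 12
  d6 = d1/4 = 3/8
  d7 = d1 + d3/2 = 21/10
  d8 = d6*4 - d4 + d2 = 27/2
Walk from origin (0, 0):
  seg 1: up by d5 = 12 → (0, 12)
  seg 2: up by d6 = 3/8 → (0, 99/8)
  seg 3: right by d4 = 6 → (6, 99/8)
  seg 4: right by d1 = 3/2 → (15/2, 99/8)
  seg 5: left by d7 = 21/10 → (27/5, 99/8)
  seg 6: right by d2 = 18 → (117/5, 99/8)
  seg 7: right by d8 = 27/2 → (369/10, 99/8)
  seg 8: up by d6 = 3/8 → (369/10, 51/4)
  seg 9: down by d1 = 3/2 → (369/10, 45/4)

d4 = 6
d5 = 12
d6 = 3/8
d7 = 21/10
d8 = 27/2
endpoint = (369/10, 45/4)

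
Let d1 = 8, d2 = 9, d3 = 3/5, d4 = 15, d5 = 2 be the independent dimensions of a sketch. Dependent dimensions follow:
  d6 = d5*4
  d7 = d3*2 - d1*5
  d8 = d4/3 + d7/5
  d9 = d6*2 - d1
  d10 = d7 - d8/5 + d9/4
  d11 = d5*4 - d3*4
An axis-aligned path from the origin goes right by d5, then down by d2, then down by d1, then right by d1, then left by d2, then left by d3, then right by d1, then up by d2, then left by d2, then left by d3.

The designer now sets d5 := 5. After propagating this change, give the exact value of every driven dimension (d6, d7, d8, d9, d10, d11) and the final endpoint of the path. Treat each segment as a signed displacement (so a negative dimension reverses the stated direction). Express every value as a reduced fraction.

Apply edit: d5 := 5
  d6 = d5*4 = 20
  d7 = d3*2 - d1*5 = -194/5
  d8 = d4/3 + d7/5 = -69/25
  d9 = d6*2 - d1 = 32
  d10 = d7 - d8/5 + d9/4 = -3781/125
  d11 = d5*4 - d3*4 = 88/5
Walk from origin (0, 0):
  seg 1: right by d5 = 5 → (5, 0)
  seg 2: down by d2 = 9 → (5, -9)
  seg 3: down by d1 = 8 → (5, -17)
  seg 4: right by d1 = 8 → (13, -17)
  seg 5: left by d2 = 9 → (4, -17)
  seg 6: left by d3 = 3/5 → (17/5, -17)
  seg 7: right by d1 = 8 → (57/5, -17)
  seg 8: up by d2 = 9 → (57/5, -8)
  seg 9: left by d2 = 9 → (12/5, -8)
  seg 10: left by d3 = 3/5 → (9/5, -8)

d6 = 20
d7 = -194/5
d8 = -69/25
d9 = 32
d10 = -3781/125
d11 = 88/5
endpoint = (9/5, -8)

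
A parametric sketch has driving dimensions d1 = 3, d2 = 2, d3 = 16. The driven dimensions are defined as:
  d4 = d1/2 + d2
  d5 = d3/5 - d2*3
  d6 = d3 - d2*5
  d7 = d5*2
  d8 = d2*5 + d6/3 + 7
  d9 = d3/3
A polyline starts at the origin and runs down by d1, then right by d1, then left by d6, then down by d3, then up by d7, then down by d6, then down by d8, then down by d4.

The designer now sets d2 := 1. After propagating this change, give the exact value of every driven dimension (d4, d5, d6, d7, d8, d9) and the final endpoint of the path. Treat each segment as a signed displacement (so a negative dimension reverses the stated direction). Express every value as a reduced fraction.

d4 = 5/2
d5 = 1/5
d6 = 11
d7 = 2/5
d8 = 47/3
d9 = 16/3
endpoint = (-8, -1433/30)

Apply edit: d2 := 1
  d4 = d1/2 + d2 = 5/2
  d5 = d3/5 - d2*3 = 1/5
  d6 = d3 - d2*5 = 11
  d7 = d5*2 = 2/5
  d8 = d2*5 + d6/3 + 7 = 47/3
  d9 = d3/3 = 16/3
Walk from origin (0, 0):
  seg 1: down by d1 = 3 → (0, -3)
  seg 2: right by d1 = 3 → (3, -3)
  seg 3: left by d6 = 11 → (-8, -3)
  seg 4: down by d3 = 16 → (-8, -19)
  seg 5: up by d7 = 2/5 → (-8, -93/5)
  seg 6: down by d6 = 11 → (-8, -148/5)
  seg 7: down by d8 = 47/3 → (-8, -679/15)
  seg 8: down by d4 = 5/2 → (-8, -1433/30)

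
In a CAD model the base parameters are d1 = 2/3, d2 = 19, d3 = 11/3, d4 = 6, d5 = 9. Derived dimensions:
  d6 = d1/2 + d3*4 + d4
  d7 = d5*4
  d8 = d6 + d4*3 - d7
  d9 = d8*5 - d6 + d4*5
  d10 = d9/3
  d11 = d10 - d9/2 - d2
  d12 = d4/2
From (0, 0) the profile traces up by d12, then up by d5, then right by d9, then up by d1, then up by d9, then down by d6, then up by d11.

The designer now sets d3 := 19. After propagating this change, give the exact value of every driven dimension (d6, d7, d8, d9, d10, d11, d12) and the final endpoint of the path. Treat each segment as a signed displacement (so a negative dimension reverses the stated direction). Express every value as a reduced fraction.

d6 = 247/3
d7 = 36
d8 = 193/3
d9 = 808/3
d10 = 808/9
d11 = -575/9
d12 = 3
endpoint = (808/3, 1222/9)

Apply edit: d3 := 19
  d6 = d1/2 + d3*4 + d4 = 247/3
  d7 = d5*4 = 36
  d8 = d6 + d4*3 - d7 = 193/3
  d9 = d8*5 - d6 + d4*5 = 808/3
  d10 = d9/3 = 808/9
  d11 = d10 - d9/2 - d2 = -575/9
  d12 = d4/2 = 3
Walk from origin (0, 0):
  seg 1: up by d12 = 3 → (0, 3)
  seg 2: up by d5 = 9 → (0, 12)
  seg 3: right by d9 = 808/3 → (808/3, 12)
  seg 4: up by d1 = 2/3 → (808/3, 38/3)
  seg 5: up by d9 = 808/3 → (808/3, 282)
  seg 6: down by d6 = 247/3 → (808/3, 599/3)
  seg 7: up by d11 = -575/9 → (808/3, 1222/9)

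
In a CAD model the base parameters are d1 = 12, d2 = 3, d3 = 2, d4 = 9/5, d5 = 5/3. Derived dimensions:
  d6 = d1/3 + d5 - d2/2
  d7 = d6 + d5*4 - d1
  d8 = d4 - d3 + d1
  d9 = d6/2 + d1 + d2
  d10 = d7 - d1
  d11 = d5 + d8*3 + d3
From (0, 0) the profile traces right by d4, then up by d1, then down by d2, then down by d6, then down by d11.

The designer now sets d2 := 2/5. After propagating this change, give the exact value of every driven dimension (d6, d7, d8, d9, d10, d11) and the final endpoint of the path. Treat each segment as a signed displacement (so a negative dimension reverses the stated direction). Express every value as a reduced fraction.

Apply edit: d2 := 2/5
  d6 = d1/3 + d5 - d2/2 = 82/15
  d7 = d6 + d5*4 - d1 = 2/15
  d8 = d4 - d3 + d1 = 59/5
  d9 = d6/2 + d1 + d2 = 227/15
  d10 = d7 - d1 = -178/15
  d11 = d5 + d8*3 + d3 = 586/15
Walk from origin (0, 0):
  seg 1: right by d4 = 9/5 → (9/5, 0)
  seg 2: up by d1 = 12 → (9/5, 12)
  seg 3: down by d2 = 2/5 → (9/5, 58/5)
  seg 4: down by d6 = 82/15 → (9/5, 92/15)
  seg 5: down by d11 = 586/15 → (9/5, -494/15)

d6 = 82/15
d7 = 2/15
d8 = 59/5
d9 = 227/15
d10 = -178/15
d11 = 586/15
endpoint = (9/5, -494/15)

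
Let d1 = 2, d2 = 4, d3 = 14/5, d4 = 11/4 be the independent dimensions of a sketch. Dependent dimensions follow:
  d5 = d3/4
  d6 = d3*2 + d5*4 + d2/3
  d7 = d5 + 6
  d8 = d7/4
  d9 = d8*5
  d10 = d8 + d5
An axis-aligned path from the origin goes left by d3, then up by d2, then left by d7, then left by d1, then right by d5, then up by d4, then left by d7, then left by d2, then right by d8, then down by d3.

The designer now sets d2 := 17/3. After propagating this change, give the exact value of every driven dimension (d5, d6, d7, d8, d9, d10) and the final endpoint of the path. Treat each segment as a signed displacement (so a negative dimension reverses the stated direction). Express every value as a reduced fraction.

d5 = 7/10
d6 = 463/45
d7 = 67/10
d8 = 67/40
d9 = 67/8
d10 = 19/8
endpoint = (-2579/120, 337/60)

Apply edit: d2 := 17/3
  d5 = d3/4 = 7/10
  d6 = d3*2 + d5*4 + d2/3 = 463/45
  d7 = d5 + 6 = 67/10
  d8 = d7/4 = 67/40
  d9 = d8*5 = 67/8
  d10 = d8 + d5 = 19/8
Walk from origin (0, 0):
  seg 1: left by d3 = 14/5 → (-14/5, 0)
  seg 2: up by d2 = 17/3 → (-14/5, 17/3)
  seg 3: left by d7 = 67/10 → (-19/2, 17/3)
  seg 4: left by d1 = 2 → (-23/2, 17/3)
  seg 5: right by d5 = 7/10 → (-54/5, 17/3)
  seg 6: up by d4 = 11/4 → (-54/5, 101/12)
  seg 7: left by d7 = 67/10 → (-35/2, 101/12)
  seg 8: left by d2 = 17/3 → (-139/6, 101/12)
  seg 9: right by d8 = 67/40 → (-2579/120, 101/12)
  seg 10: down by d3 = 14/5 → (-2579/120, 337/60)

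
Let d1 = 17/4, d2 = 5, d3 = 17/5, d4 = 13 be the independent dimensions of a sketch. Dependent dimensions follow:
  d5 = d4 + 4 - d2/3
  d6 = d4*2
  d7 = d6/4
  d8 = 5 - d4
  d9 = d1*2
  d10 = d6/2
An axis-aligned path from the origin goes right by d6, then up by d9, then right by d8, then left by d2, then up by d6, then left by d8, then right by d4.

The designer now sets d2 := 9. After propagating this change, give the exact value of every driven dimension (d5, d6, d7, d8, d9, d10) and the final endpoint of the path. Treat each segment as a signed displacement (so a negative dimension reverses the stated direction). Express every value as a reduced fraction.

d5 = 14
d6 = 26
d7 = 13/2
d8 = -8
d9 = 17/2
d10 = 13
endpoint = (30, 69/2)

Apply edit: d2 := 9
  d5 = d4 + 4 - d2/3 = 14
  d6 = d4*2 = 26
  d7 = d6/4 = 13/2
  d8 = 5 - d4 = -8
  d9 = d1*2 = 17/2
  d10 = d6/2 = 13
Walk from origin (0, 0):
  seg 1: right by d6 = 26 → (26, 0)
  seg 2: up by d9 = 17/2 → (26, 17/2)
  seg 3: right by d8 = -8 → (18, 17/2)
  seg 4: left by d2 = 9 → (9, 17/2)
  seg 5: up by d6 = 26 → (9, 69/2)
  seg 6: left by d8 = -8 → (17, 69/2)
  seg 7: right by d4 = 13 → (30, 69/2)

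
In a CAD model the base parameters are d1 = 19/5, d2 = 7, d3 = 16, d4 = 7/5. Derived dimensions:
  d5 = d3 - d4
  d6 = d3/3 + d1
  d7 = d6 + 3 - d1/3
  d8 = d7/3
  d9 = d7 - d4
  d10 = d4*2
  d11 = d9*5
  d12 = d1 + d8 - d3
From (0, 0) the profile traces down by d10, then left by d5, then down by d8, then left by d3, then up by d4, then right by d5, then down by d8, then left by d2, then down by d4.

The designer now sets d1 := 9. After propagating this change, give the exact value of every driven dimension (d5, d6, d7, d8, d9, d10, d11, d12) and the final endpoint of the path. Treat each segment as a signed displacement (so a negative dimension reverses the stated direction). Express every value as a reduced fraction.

Apply edit: d1 := 9
  d5 = d3 - d4 = 73/5
  d6 = d3/3 + d1 = 43/3
  d7 = d6 + 3 - d1/3 = 43/3
  d8 = d7/3 = 43/9
  d9 = d7 - d4 = 194/15
  d10 = d4*2 = 14/5
  d11 = d9*5 = 194/3
  d12 = d1 + d8 - d3 = -20/9
Walk from origin (0, 0):
  seg 1: down by d10 = 14/5 → (0, -14/5)
  seg 2: left by d5 = 73/5 → (-73/5, -14/5)
  seg 3: down by d8 = 43/9 → (-73/5, -341/45)
  seg 4: left by d3 = 16 → (-153/5, -341/45)
  seg 5: up by d4 = 7/5 → (-153/5, -278/45)
  seg 6: right by d5 = 73/5 → (-16, -278/45)
  seg 7: down by d8 = 43/9 → (-16, -493/45)
  seg 8: left by d2 = 7 → (-23, -493/45)
  seg 9: down by d4 = 7/5 → (-23, -556/45)

d5 = 73/5
d6 = 43/3
d7 = 43/3
d8 = 43/9
d9 = 194/15
d10 = 14/5
d11 = 194/3
d12 = -20/9
endpoint = (-23, -556/45)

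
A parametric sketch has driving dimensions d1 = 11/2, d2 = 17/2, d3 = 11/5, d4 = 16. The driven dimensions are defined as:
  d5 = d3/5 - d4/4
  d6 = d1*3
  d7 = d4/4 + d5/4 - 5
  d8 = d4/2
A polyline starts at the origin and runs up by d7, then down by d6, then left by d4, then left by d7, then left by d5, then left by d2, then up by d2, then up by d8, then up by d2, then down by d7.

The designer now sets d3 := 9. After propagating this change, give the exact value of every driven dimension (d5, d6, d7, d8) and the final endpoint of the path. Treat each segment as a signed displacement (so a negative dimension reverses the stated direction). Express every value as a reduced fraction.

d5 = -11/5
d6 = 33/2
d7 = -31/20
d8 = 8
endpoint = (-83/4, 17/2)

Apply edit: d3 := 9
  d5 = d3/5 - d4/4 = -11/5
  d6 = d1*3 = 33/2
  d7 = d4/4 + d5/4 - 5 = -31/20
  d8 = d4/2 = 8
Walk from origin (0, 0):
  seg 1: up by d7 = -31/20 → (0, -31/20)
  seg 2: down by d6 = 33/2 → (0, -361/20)
  seg 3: left by d4 = 16 → (-16, -361/20)
  seg 4: left by d7 = -31/20 → (-289/20, -361/20)
  seg 5: left by d5 = -11/5 → (-49/4, -361/20)
  seg 6: left by d2 = 17/2 → (-83/4, -361/20)
  seg 7: up by d2 = 17/2 → (-83/4, -191/20)
  seg 8: up by d8 = 8 → (-83/4, -31/20)
  seg 9: up by d2 = 17/2 → (-83/4, 139/20)
  seg 10: down by d7 = -31/20 → (-83/4, 17/2)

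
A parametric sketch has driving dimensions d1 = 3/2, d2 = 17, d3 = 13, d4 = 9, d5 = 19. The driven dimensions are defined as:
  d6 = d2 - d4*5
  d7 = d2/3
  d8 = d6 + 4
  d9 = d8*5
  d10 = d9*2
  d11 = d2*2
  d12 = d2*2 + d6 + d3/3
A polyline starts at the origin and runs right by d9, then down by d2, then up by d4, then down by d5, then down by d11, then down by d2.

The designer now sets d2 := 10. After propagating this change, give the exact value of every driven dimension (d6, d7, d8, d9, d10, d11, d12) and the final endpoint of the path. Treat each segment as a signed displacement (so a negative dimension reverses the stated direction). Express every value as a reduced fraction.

Apply edit: d2 := 10
  d6 = d2 - d4*5 = -35
  d7 = d2/3 = 10/3
  d8 = d6 + 4 = -31
  d9 = d8*5 = -155
  d10 = d9*2 = -310
  d11 = d2*2 = 20
  d12 = d2*2 + d6 + d3/3 = -32/3
Walk from origin (0, 0):
  seg 1: right by d9 = -155 → (-155, 0)
  seg 2: down by d2 = 10 → (-155, -10)
  seg 3: up by d4 = 9 → (-155, -1)
  seg 4: down by d5 = 19 → (-155, -20)
  seg 5: down by d11 = 20 → (-155, -40)
  seg 6: down by d2 = 10 → (-155, -50)

d6 = -35
d7 = 10/3
d8 = -31
d9 = -155
d10 = -310
d11 = 20
d12 = -32/3
endpoint = (-155, -50)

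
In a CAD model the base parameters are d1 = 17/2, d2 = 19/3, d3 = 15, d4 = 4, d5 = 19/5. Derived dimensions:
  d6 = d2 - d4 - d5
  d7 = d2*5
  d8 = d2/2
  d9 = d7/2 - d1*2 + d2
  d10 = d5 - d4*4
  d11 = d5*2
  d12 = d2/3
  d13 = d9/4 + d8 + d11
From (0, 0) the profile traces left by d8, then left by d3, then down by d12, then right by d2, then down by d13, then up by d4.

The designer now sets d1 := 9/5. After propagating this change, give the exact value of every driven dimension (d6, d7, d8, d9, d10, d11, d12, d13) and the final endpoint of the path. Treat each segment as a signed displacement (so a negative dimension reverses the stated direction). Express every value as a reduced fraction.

d6 = -22/15
d7 = 95/3
d8 = 19/6
d9 = 557/30
d10 = -61/5
d11 = 38/5
d12 = 19/9
d13 = 1849/120
endpoint = (-71/6, -4867/360)

Apply edit: d1 := 9/5
  d6 = d2 - d4 - d5 = -22/15
  d7 = d2*5 = 95/3
  d8 = d2/2 = 19/6
  d9 = d7/2 - d1*2 + d2 = 557/30
  d10 = d5 - d4*4 = -61/5
  d11 = d5*2 = 38/5
  d12 = d2/3 = 19/9
  d13 = d9/4 + d8 + d11 = 1849/120
Walk from origin (0, 0):
  seg 1: left by d8 = 19/6 → (-19/6, 0)
  seg 2: left by d3 = 15 → (-109/6, 0)
  seg 3: down by d12 = 19/9 → (-109/6, -19/9)
  seg 4: right by d2 = 19/3 → (-71/6, -19/9)
  seg 5: down by d13 = 1849/120 → (-71/6, -6307/360)
  seg 6: up by d4 = 4 → (-71/6, -4867/360)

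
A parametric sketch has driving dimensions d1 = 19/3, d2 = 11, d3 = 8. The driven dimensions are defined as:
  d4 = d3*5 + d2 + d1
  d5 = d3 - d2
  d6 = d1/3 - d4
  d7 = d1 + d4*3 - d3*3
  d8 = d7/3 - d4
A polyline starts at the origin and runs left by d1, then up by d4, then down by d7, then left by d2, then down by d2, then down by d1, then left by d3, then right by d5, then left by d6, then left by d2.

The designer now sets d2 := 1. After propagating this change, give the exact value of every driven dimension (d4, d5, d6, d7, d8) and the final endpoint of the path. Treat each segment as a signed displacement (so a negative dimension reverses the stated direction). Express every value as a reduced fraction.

Apply edit: d2 := 1
  d4 = d3*5 + d2 + d1 = 142/3
  d5 = d3 - d2 = 7
  d6 = d1/3 - d4 = -407/9
  d7 = d1 + d4*3 - d3*3 = 373/3
  d8 = d7/3 - d4 = -53/9
Walk from origin (0, 0):
  seg 1: left by d1 = 19/3 → (-19/3, 0)
  seg 2: up by d4 = 142/3 → (-19/3, 142/3)
  seg 3: down by d7 = 373/3 → (-19/3, -77)
  seg 4: left by d2 = 1 → (-22/3, -77)
  seg 5: down by d2 = 1 → (-22/3, -78)
  seg 6: down by d1 = 19/3 → (-22/3, -253/3)
  seg 7: left by d3 = 8 → (-46/3, -253/3)
  seg 8: right by d5 = 7 → (-25/3, -253/3)
  seg 9: left by d6 = -407/9 → (332/9, -253/3)
  seg 10: left by d2 = 1 → (323/9, -253/3)

d4 = 142/3
d5 = 7
d6 = -407/9
d7 = 373/3
d8 = -53/9
endpoint = (323/9, -253/3)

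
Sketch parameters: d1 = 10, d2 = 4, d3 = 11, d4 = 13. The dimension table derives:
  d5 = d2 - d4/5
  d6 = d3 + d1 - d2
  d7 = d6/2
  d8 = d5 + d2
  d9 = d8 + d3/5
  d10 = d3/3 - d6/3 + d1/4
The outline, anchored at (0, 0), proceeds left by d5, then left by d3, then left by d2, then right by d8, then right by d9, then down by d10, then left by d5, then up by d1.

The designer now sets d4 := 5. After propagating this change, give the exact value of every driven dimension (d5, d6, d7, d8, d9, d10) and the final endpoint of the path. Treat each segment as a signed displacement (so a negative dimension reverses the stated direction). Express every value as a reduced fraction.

Apply edit: d4 := 5
  d5 = d2 - d4/5 = 3
  d6 = d3 + d1 - d2 = 17
  d7 = d6/2 = 17/2
  d8 = d5 + d2 = 7
  d9 = d8 + d3/5 = 46/5
  d10 = d3/3 - d6/3 + d1/4 = 1/2
Walk from origin (0, 0):
  seg 1: left by d5 = 3 → (-3, 0)
  seg 2: left by d3 = 11 → (-14, 0)
  seg 3: left by d2 = 4 → (-18, 0)
  seg 4: right by d8 = 7 → (-11, 0)
  seg 5: right by d9 = 46/5 → (-9/5, 0)
  seg 6: down by d10 = 1/2 → (-9/5, -1/2)
  seg 7: left by d5 = 3 → (-24/5, -1/2)
  seg 8: up by d1 = 10 → (-24/5, 19/2)

d5 = 3
d6 = 17
d7 = 17/2
d8 = 7
d9 = 46/5
d10 = 1/2
endpoint = (-24/5, 19/2)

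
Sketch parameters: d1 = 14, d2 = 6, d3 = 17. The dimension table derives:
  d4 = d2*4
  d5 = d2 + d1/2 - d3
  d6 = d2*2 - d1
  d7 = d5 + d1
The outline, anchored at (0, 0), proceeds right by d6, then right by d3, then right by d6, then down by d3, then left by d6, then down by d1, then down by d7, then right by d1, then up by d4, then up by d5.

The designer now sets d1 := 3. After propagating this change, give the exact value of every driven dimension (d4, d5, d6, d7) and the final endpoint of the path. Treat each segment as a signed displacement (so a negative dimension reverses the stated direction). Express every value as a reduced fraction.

d4 = 24
d5 = -19/2
d6 = 9
d7 = -13/2
endpoint = (29, 1)

Apply edit: d1 := 3
  d4 = d2*4 = 24
  d5 = d2 + d1/2 - d3 = -19/2
  d6 = d2*2 - d1 = 9
  d7 = d5 + d1 = -13/2
Walk from origin (0, 0):
  seg 1: right by d6 = 9 → (9, 0)
  seg 2: right by d3 = 17 → (26, 0)
  seg 3: right by d6 = 9 → (35, 0)
  seg 4: down by d3 = 17 → (35, -17)
  seg 5: left by d6 = 9 → (26, -17)
  seg 6: down by d1 = 3 → (26, -20)
  seg 7: down by d7 = -13/2 → (26, -27/2)
  seg 8: right by d1 = 3 → (29, -27/2)
  seg 9: up by d4 = 24 → (29, 21/2)
  seg 10: up by d5 = -19/2 → (29, 1)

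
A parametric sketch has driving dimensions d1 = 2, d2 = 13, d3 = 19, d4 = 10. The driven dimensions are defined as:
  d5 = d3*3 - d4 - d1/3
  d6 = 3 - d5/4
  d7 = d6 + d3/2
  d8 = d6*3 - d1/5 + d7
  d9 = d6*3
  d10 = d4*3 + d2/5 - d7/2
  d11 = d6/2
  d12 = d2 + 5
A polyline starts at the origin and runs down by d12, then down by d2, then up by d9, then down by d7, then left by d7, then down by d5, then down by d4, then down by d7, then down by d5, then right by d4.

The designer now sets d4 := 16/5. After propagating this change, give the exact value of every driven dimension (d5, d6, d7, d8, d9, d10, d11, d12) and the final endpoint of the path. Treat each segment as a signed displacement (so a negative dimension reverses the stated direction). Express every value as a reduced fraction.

Apply edit: d4 := 16/5
  d5 = d3*3 - d4 - d1/3 = 797/15
  d6 = 3 - d5/4 = -617/60
  d7 = d6 + d3/2 = -47/60
  d8 = d6*3 - d1/5 + d7 = -961/30
  d9 = d6*3 = -617/20
  d10 = d4*3 + d2/5 - d7/2 = 1511/120
  d11 = d6/2 = -617/120
  d12 = d2 + 5 = 18
Walk from origin (0, 0):
  seg 1: down by d12 = 18 → (0, -18)
  seg 2: down by d2 = 13 → (0, -31)
  seg 3: up by d9 = -617/20 → (0, -1237/20)
  seg 4: down by d7 = -47/60 → (0, -916/15)
  seg 5: left by d7 = -47/60 → (47/60, -916/15)
  seg 6: down by d5 = 797/15 → (47/60, -571/5)
  seg 7: down by d4 = 16/5 → (47/60, -587/5)
  seg 8: down by d7 = -47/60 → (47/60, -6997/60)
  seg 9: down by d5 = 797/15 → (47/60, -679/4)
  seg 10: right by d4 = 16/5 → (239/60, -679/4)

d5 = 797/15
d6 = -617/60
d7 = -47/60
d8 = -961/30
d9 = -617/20
d10 = 1511/120
d11 = -617/120
d12 = 18
endpoint = (239/60, -679/4)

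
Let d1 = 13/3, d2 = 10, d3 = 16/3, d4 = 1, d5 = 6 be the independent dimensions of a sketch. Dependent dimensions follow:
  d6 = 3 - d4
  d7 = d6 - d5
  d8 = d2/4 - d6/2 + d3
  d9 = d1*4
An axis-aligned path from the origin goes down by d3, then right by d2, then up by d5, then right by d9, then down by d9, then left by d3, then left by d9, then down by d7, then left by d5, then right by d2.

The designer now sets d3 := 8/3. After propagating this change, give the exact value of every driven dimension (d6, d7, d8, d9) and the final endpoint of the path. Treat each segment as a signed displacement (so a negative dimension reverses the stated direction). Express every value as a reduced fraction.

Apply edit: d3 := 8/3
  d6 = 3 - d4 = 2
  d7 = d6 - d5 = -4
  d8 = d2/4 - d6/2 + d3 = 25/6
  d9 = d1*4 = 52/3
Walk from origin (0, 0):
  seg 1: down by d3 = 8/3 → (0, -8/3)
  seg 2: right by d2 = 10 → (10, -8/3)
  seg 3: up by d5 = 6 → (10, 10/3)
  seg 4: right by d9 = 52/3 → (82/3, 10/3)
  seg 5: down by d9 = 52/3 → (82/3, -14)
  seg 6: left by d3 = 8/3 → (74/3, -14)
  seg 7: left by d9 = 52/3 → (22/3, -14)
  seg 8: down by d7 = -4 → (22/3, -10)
  seg 9: left by d5 = 6 → (4/3, -10)
  seg 10: right by d2 = 10 → (34/3, -10)

d6 = 2
d7 = -4
d8 = 25/6
d9 = 52/3
endpoint = (34/3, -10)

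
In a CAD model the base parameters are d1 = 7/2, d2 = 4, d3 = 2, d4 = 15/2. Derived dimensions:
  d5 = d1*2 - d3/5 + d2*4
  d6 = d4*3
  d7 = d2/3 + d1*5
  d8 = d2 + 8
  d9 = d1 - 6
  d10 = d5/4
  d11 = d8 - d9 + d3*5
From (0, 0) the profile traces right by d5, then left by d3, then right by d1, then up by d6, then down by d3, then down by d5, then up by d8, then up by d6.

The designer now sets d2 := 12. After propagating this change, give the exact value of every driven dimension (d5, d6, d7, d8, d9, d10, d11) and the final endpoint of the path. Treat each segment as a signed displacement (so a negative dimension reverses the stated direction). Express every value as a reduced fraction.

Apply edit: d2 := 12
  d5 = d1*2 - d3/5 + d2*4 = 273/5
  d6 = d4*3 = 45/2
  d7 = d2/3 + d1*5 = 43/2
  d8 = d2 + 8 = 20
  d9 = d1 - 6 = -5/2
  d10 = d5/4 = 273/20
  d11 = d8 - d9 + d3*5 = 65/2
Walk from origin (0, 0):
  seg 1: right by d5 = 273/5 → (273/5, 0)
  seg 2: left by d3 = 2 → (263/5, 0)
  seg 3: right by d1 = 7/2 → (561/10, 0)
  seg 4: up by d6 = 45/2 → (561/10, 45/2)
  seg 5: down by d3 = 2 → (561/10, 41/2)
  seg 6: down by d5 = 273/5 → (561/10, -341/10)
  seg 7: up by d8 = 20 → (561/10, -141/10)
  seg 8: up by d6 = 45/2 → (561/10, 42/5)

d5 = 273/5
d6 = 45/2
d7 = 43/2
d8 = 20
d9 = -5/2
d10 = 273/20
d11 = 65/2
endpoint = (561/10, 42/5)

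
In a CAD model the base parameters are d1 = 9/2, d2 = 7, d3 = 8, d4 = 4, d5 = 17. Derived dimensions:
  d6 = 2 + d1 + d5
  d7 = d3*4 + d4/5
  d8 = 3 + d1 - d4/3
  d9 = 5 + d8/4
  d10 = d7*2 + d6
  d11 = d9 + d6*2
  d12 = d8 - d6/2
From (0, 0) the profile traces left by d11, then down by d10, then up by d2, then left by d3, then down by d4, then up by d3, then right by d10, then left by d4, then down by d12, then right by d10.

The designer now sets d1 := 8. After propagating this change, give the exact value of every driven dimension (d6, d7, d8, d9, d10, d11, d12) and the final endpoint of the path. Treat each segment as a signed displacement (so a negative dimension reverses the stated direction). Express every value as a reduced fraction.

Apply edit: d1 := 8
  d6 = 2 + d1 + d5 = 27
  d7 = d3*4 + d4/5 = 164/5
  d8 = 3 + d1 - d4/3 = 29/3
  d9 = 5 + d8/4 = 89/12
  d10 = d7*2 + d6 = 463/5
  d11 = d9 + d6*2 = 737/12
  d12 = d8 - d6/2 = -23/6
Walk from origin (0, 0):
  seg 1: left by d11 = 737/12 → (-737/12, 0)
  seg 2: down by d10 = 463/5 → (-737/12, -463/5)
  seg 3: up by d2 = 7 → (-737/12, -428/5)
  seg 4: left by d3 = 8 → (-833/12, -428/5)
  seg 5: down by d4 = 4 → (-833/12, -448/5)
  seg 6: up by d3 = 8 → (-833/12, -408/5)
  seg 7: right by d10 = 463/5 → (1391/60, -408/5)
  seg 8: left by d4 = 4 → (1151/60, -408/5)
  seg 9: down by d12 = -23/6 → (1151/60, -2333/30)
  seg 10: right by d10 = 463/5 → (6707/60, -2333/30)

d6 = 27
d7 = 164/5
d8 = 29/3
d9 = 89/12
d10 = 463/5
d11 = 737/12
d12 = -23/6
endpoint = (6707/60, -2333/30)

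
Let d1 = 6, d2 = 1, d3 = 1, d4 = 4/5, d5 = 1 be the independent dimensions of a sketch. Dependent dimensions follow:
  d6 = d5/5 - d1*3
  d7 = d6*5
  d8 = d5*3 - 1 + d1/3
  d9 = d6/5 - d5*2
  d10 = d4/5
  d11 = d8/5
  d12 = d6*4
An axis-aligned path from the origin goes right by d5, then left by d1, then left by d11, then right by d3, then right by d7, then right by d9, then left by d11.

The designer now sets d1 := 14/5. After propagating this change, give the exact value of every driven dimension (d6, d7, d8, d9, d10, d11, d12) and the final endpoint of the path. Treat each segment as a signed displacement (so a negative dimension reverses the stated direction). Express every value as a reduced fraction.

Apply edit: d1 := 14/5
  d6 = d5/5 - d1*3 = -41/5
  d7 = d6*5 = -41
  d8 = d5*3 - 1 + d1/3 = 44/15
  d9 = d6/5 - d5*2 = -91/25
  d10 = d4/5 = 4/25
  d11 = d8/5 = 44/75
  d12 = d6*4 = -164/5
Walk from origin (0, 0):
  seg 1: right by d5 = 1 → (1, 0)
  seg 2: left by d1 = 14/5 → (-9/5, 0)
  seg 3: left by d11 = 44/75 → (-179/75, 0)
  seg 4: right by d3 = 1 → (-104/75, 0)
  seg 5: right by d7 = -41 → (-3179/75, 0)
  seg 6: right by d9 = -91/25 → (-3452/75, 0)
  seg 7: left by d11 = 44/75 → (-3496/75, 0)

d6 = -41/5
d7 = -41
d8 = 44/15
d9 = -91/25
d10 = 4/25
d11 = 44/75
d12 = -164/5
endpoint = (-3496/75, 0)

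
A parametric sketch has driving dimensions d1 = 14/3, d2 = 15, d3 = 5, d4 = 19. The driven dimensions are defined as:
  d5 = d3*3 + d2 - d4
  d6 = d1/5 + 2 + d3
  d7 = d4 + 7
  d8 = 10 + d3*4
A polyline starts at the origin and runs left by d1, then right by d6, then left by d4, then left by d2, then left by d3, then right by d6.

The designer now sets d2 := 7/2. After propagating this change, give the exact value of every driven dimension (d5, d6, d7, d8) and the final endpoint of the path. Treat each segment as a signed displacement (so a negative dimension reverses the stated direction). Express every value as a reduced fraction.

d5 = -1/2
d6 = 119/15
d7 = 26
d8 = 30
endpoint = (-163/10, 0)

Apply edit: d2 := 7/2
  d5 = d3*3 + d2 - d4 = -1/2
  d6 = d1/5 + 2 + d3 = 119/15
  d7 = d4 + 7 = 26
  d8 = 10 + d3*4 = 30
Walk from origin (0, 0):
  seg 1: left by d1 = 14/3 → (-14/3, 0)
  seg 2: right by d6 = 119/15 → (49/15, 0)
  seg 3: left by d4 = 19 → (-236/15, 0)
  seg 4: left by d2 = 7/2 → (-577/30, 0)
  seg 5: left by d3 = 5 → (-727/30, 0)
  seg 6: right by d6 = 119/15 → (-163/10, 0)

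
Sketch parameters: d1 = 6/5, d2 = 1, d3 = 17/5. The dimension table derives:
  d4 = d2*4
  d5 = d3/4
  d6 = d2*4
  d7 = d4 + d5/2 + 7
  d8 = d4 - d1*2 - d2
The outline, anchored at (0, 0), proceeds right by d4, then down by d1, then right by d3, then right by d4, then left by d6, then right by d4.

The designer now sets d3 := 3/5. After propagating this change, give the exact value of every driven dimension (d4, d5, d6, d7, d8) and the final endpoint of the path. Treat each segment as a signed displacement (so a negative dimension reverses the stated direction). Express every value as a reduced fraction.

Apply edit: d3 := 3/5
  d4 = d2*4 = 4
  d5 = d3/4 = 3/20
  d6 = d2*4 = 4
  d7 = d4 + d5/2 + 7 = 443/40
  d8 = d4 - d1*2 - d2 = 3/5
Walk from origin (0, 0):
  seg 1: right by d4 = 4 → (4, 0)
  seg 2: down by d1 = 6/5 → (4, -6/5)
  seg 3: right by d3 = 3/5 → (23/5, -6/5)
  seg 4: right by d4 = 4 → (43/5, -6/5)
  seg 5: left by d6 = 4 → (23/5, -6/5)
  seg 6: right by d4 = 4 → (43/5, -6/5)

d4 = 4
d5 = 3/20
d6 = 4
d7 = 443/40
d8 = 3/5
endpoint = (43/5, -6/5)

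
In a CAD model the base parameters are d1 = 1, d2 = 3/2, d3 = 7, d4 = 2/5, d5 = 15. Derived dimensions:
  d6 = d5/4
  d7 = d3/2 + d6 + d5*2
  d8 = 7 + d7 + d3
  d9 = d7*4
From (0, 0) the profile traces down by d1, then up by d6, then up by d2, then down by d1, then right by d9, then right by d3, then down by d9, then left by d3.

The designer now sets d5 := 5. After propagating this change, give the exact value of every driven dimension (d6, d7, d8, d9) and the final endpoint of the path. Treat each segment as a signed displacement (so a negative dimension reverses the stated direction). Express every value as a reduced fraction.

d6 = 5/4
d7 = 59/4
d8 = 115/4
d9 = 59
endpoint = (59, -233/4)

Apply edit: d5 := 5
  d6 = d5/4 = 5/4
  d7 = d3/2 + d6 + d5*2 = 59/4
  d8 = 7 + d7 + d3 = 115/4
  d9 = d7*4 = 59
Walk from origin (0, 0):
  seg 1: down by d1 = 1 → (0, -1)
  seg 2: up by d6 = 5/4 → (0, 1/4)
  seg 3: up by d2 = 3/2 → (0, 7/4)
  seg 4: down by d1 = 1 → (0, 3/4)
  seg 5: right by d9 = 59 → (59, 3/4)
  seg 6: right by d3 = 7 → (66, 3/4)
  seg 7: down by d9 = 59 → (66, -233/4)
  seg 8: left by d3 = 7 → (59, -233/4)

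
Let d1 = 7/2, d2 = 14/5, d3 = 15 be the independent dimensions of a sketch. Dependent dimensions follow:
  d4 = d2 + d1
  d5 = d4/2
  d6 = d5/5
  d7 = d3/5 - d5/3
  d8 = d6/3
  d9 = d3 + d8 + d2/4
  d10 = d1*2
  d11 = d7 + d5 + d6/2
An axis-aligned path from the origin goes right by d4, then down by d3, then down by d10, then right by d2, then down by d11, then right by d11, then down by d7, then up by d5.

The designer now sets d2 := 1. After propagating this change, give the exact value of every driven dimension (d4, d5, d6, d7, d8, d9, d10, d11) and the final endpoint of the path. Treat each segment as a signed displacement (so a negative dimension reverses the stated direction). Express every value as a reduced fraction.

d4 = 9/2
d5 = 9/4
d6 = 9/20
d7 = 9/4
d8 = 3/20
d9 = 77/5
d10 = 7
d11 = 189/40
endpoint = (409/40, -1069/40)

Apply edit: d2 := 1
  d4 = d2 + d1 = 9/2
  d5 = d4/2 = 9/4
  d6 = d5/5 = 9/20
  d7 = d3/5 - d5/3 = 9/4
  d8 = d6/3 = 3/20
  d9 = d3 + d8 + d2/4 = 77/5
  d10 = d1*2 = 7
  d11 = d7 + d5 + d6/2 = 189/40
Walk from origin (0, 0):
  seg 1: right by d4 = 9/2 → (9/2, 0)
  seg 2: down by d3 = 15 → (9/2, -15)
  seg 3: down by d10 = 7 → (9/2, -22)
  seg 4: right by d2 = 1 → (11/2, -22)
  seg 5: down by d11 = 189/40 → (11/2, -1069/40)
  seg 6: right by d11 = 189/40 → (409/40, -1069/40)
  seg 7: down by d7 = 9/4 → (409/40, -1159/40)
  seg 8: up by d5 = 9/4 → (409/40, -1069/40)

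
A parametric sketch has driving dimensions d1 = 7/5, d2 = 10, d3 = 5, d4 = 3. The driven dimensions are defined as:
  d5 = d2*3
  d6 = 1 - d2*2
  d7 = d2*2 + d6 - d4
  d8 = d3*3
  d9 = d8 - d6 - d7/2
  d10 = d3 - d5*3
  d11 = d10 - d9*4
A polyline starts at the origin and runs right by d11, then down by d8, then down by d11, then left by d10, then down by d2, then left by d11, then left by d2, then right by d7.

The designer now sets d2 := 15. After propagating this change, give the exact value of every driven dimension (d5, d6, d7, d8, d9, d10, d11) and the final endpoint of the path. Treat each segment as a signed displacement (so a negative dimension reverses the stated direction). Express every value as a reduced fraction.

Apply edit: d2 := 15
  d5 = d2*3 = 45
  d6 = 1 - d2*2 = -29
  d7 = d2*2 + d6 - d4 = -2
  d8 = d3*3 = 15
  d9 = d8 - d6 - d7/2 = 45
  d10 = d3 - d5*3 = -130
  d11 = d10 - d9*4 = -310
Walk from origin (0, 0):
  seg 1: right by d11 = -310 → (-310, 0)
  seg 2: down by d8 = 15 → (-310, -15)
  seg 3: down by d11 = -310 → (-310, 295)
  seg 4: left by d10 = -130 → (-180, 295)
  seg 5: down by d2 = 15 → (-180, 280)
  seg 6: left by d11 = -310 → (130, 280)
  seg 7: left by d2 = 15 → (115, 280)
  seg 8: right by d7 = -2 → (113, 280)

d5 = 45
d6 = -29
d7 = -2
d8 = 15
d9 = 45
d10 = -130
d11 = -310
endpoint = (113, 280)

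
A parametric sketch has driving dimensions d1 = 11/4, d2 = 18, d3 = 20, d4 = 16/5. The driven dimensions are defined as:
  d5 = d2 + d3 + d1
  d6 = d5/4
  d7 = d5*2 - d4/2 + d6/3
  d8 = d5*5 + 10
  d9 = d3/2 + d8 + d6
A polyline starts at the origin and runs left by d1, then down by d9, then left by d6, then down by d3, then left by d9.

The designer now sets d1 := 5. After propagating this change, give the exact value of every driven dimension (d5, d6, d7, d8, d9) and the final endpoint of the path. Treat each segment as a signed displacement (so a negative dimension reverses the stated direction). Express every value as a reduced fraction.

Apply edit: d1 := 5
  d5 = d2 + d3 + d1 = 43
  d6 = d5/4 = 43/4
  d7 = d5*2 - d4/2 + d6/3 = 5279/60
  d8 = d5*5 + 10 = 225
  d9 = d3/2 + d8 + d6 = 983/4
Walk from origin (0, 0):
  seg 1: left by d1 = 5 → (-5, 0)
  seg 2: down by d9 = 983/4 → (-5, -983/4)
  seg 3: left by d6 = 43/4 → (-63/4, -983/4)
  seg 4: down by d3 = 20 → (-63/4, -1063/4)
  seg 5: left by d9 = 983/4 → (-523/2, -1063/4)

d5 = 43
d6 = 43/4
d7 = 5279/60
d8 = 225
d9 = 983/4
endpoint = (-523/2, -1063/4)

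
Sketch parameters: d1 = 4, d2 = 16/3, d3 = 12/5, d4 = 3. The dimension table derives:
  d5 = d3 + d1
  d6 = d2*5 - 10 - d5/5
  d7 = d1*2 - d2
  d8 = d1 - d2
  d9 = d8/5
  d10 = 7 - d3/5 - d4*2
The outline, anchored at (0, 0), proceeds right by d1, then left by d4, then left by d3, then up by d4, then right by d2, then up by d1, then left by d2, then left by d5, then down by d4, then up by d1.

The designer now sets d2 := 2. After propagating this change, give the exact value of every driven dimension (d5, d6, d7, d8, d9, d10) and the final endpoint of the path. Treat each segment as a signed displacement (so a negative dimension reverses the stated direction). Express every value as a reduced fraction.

Apply edit: d2 := 2
  d5 = d3 + d1 = 32/5
  d6 = d2*5 - 10 - d5/5 = -32/25
  d7 = d1*2 - d2 = 6
  d8 = d1 - d2 = 2
  d9 = d8/5 = 2/5
  d10 = 7 - d3/5 - d4*2 = 13/25
Walk from origin (0, 0):
  seg 1: right by d1 = 4 → (4, 0)
  seg 2: left by d4 = 3 → (1, 0)
  seg 3: left by d3 = 12/5 → (-7/5, 0)
  seg 4: up by d4 = 3 → (-7/5, 3)
  seg 5: right by d2 = 2 → (3/5, 3)
  seg 6: up by d1 = 4 → (3/5, 7)
  seg 7: left by d2 = 2 → (-7/5, 7)
  seg 8: left by d5 = 32/5 → (-39/5, 7)
  seg 9: down by d4 = 3 → (-39/5, 4)
  seg 10: up by d1 = 4 → (-39/5, 8)

d5 = 32/5
d6 = -32/25
d7 = 6
d8 = 2
d9 = 2/5
d10 = 13/25
endpoint = (-39/5, 8)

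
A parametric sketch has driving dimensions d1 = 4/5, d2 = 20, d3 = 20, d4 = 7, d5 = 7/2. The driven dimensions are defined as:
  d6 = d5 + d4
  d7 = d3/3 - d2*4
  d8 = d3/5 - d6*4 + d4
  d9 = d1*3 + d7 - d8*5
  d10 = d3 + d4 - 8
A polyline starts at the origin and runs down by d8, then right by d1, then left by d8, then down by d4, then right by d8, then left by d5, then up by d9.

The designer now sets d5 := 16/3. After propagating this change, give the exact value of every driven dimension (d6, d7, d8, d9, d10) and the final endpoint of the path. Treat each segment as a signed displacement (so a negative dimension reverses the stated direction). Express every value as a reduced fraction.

Apply edit: d5 := 16/3
  d6 = d5 + d4 = 37/3
  d7 = d3/3 - d2*4 = -220/3
  d8 = d3/5 - d6*4 + d4 = -115/3
  d9 = d1*3 + d7 - d8*5 = 1811/15
  d10 = d3 + d4 - 8 = 19
Walk from origin (0, 0):
  seg 1: down by d8 = -115/3 → (0, 115/3)
  seg 2: right by d1 = 4/5 → (4/5, 115/3)
  seg 3: left by d8 = -115/3 → (587/15, 115/3)
  seg 4: down by d4 = 7 → (587/15, 94/3)
  seg 5: right by d8 = -115/3 → (4/5, 94/3)
  seg 6: left by d5 = 16/3 → (-68/15, 94/3)
  seg 7: up by d9 = 1811/15 → (-68/15, 2281/15)

d6 = 37/3
d7 = -220/3
d8 = -115/3
d9 = 1811/15
d10 = 19
endpoint = (-68/15, 2281/15)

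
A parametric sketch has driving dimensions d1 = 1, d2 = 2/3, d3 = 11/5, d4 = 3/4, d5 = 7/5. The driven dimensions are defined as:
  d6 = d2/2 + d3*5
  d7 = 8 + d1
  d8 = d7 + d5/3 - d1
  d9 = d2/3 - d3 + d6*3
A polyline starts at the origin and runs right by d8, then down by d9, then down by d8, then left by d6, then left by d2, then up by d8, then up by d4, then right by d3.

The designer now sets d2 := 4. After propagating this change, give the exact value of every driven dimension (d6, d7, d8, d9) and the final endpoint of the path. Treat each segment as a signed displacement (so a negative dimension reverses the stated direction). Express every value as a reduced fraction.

Apply edit: d2 := 4
  d6 = d2/2 + d3*5 = 13
  d7 = 8 + d1 = 9
  d8 = d7 + d5/3 - d1 = 127/15
  d9 = d2/3 - d3 + d6*3 = 572/15
Walk from origin (0, 0):
  seg 1: right by d8 = 127/15 → (127/15, 0)
  seg 2: down by d9 = 572/15 → (127/15, -572/15)
  seg 3: down by d8 = 127/15 → (127/15, -233/5)
  seg 4: left by d6 = 13 → (-68/15, -233/5)
  seg 5: left by d2 = 4 → (-128/15, -233/5)
  seg 6: up by d8 = 127/15 → (-128/15, -572/15)
  seg 7: up by d4 = 3/4 → (-128/15, -2243/60)
  seg 8: right by d3 = 11/5 → (-19/3, -2243/60)

d6 = 13
d7 = 9
d8 = 127/15
d9 = 572/15
endpoint = (-19/3, -2243/60)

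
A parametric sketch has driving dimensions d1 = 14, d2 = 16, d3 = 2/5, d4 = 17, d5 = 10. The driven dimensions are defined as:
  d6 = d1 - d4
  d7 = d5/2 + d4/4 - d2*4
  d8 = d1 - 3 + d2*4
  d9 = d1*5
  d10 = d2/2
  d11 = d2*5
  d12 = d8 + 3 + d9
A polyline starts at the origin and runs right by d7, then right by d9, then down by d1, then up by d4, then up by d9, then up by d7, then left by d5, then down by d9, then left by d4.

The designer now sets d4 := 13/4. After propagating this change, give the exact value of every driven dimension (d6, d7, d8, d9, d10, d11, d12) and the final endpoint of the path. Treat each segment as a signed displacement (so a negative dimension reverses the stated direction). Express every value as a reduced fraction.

d6 = 43/4
d7 = -931/16
d8 = 75
d9 = 70
d10 = 8
d11 = 80
d12 = 148
endpoint = (-23/16, -1103/16)

Apply edit: d4 := 13/4
  d6 = d1 - d4 = 43/4
  d7 = d5/2 + d4/4 - d2*4 = -931/16
  d8 = d1 - 3 + d2*4 = 75
  d9 = d1*5 = 70
  d10 = d2/2 = 8
  d11 = d2*5 = 80
  d12 = d8 + 3 + d9 = 148
Walk from origin (0, 0):
  seg 1: right by d7 = -931/16 → (-931/16, 0)
  seg 2: right by d9 = 70 → (189/16, 0)
  seg 3: down by d1 = 14 → (189/16, -14)
  seg 4: up by d4 = 13/4 → (189/16, -43/4)
  seg 5: up by d9 = 70 → (189/16, 237/4)
  seg 6: up by d7 = -931/16 → (189/16, 17/16)
  seg 7: left by d5 = 10 → (29/16, 17/16)
  seg 8: down by d9 = 70 → (29/16, -1103/16)
  seg 9: left by d4 = 13/4 → (-23/16, -1103/16)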